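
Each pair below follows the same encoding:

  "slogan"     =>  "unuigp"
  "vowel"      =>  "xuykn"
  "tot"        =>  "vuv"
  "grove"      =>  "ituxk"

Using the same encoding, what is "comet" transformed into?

The shift depends on letter class: consonant s→u is +2, but vowel o→u is +6. The rule splits by letter class: vowels +6, consonants +2.
Applying it to comet: c(cons)+2=e, o(vowel)+6=u, m(cons)+2=o, e(vowel)+6=k, t(cons)+2=v.

euokv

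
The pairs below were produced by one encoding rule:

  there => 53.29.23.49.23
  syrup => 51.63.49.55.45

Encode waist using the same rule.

t(#20)→53 and h(#8)→29: differences scale by 2, so n = 2·pos + 13. Each letter becomes 2×(its alphabet position, a=1..z=26) + 13.
For waist: w=23→59, a=1→15, i=9→31, s=19→51, t=20→53.

59.15.31.51.53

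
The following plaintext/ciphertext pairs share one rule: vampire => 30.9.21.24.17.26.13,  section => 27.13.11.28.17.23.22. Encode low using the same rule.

20.23.31

v is letter #22 and maps to 30: an offset of 8. Letters become their 1-based position plus 8 (so a→9, b→10, …).
Applying it to low: l=12→20, o=15→23, w=23→31.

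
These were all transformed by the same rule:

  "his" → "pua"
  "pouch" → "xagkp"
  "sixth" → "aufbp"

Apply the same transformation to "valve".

The shift depends on letter class: consonant h→p is +8, but vowel i→u is +12. The rule splits by letter class: vowels +12, consonants +8.
Applying it to valve: v(cons)+8=d, a(vowel)+12=m, l(cons)+8=t, v(cons)+8=d, e(vowel)+12=q.

dmtdq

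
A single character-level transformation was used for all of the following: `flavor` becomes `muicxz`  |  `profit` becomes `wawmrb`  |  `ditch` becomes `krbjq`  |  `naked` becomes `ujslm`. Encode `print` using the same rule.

The shifts repeat in a cycle of length 3: positions 0,1,… shift by +7, +9, +8, then the pattern repeats.
Applying it to print: p+7=w, r+9=a, i+8=q, n+7=u, t+9=c.

waquc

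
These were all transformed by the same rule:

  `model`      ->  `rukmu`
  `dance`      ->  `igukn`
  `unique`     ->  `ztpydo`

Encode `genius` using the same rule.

In model: m→r is +5, o→u is +6, d→k is +7, e→m is +8 — the shift increases by 1 each position. Letter i (0-indexed) is shifted by i+5, so successive shifts are 5, 6, 7, ….
On genius: g+5=l, e+6=k, n+7=u, i+8=q, u+9=d, s+10=c.

lkuqdc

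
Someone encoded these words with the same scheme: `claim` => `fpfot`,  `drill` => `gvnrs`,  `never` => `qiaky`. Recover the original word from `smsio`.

In claim: c→f is +3, l→p is +4, a→f is +5, i→o is +6 — the shift increases by 1 each position. Letter i (0-indexed) is shifted by i+3, so successive shifts are 3, 4, 5, ….
Decoding smsio: s−3=p, m−4=i, s−5=n, i−6=c, o−7=h.

pinch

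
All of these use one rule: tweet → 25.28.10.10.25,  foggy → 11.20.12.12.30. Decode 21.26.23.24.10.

t is letter #20 and maps to 25: an offset of 5. Each letter is replaced by its alphabet position (a=1..z=26) + 5.
Decoding 21.26.23.24.10: 21→(21−5)÷1=16=p, 26→(26−5)÷1=21=u, 23→(23−5)÷1=18=r, 24→(24−5)÷1=19=s, 10→(10−5)÷1=5=e.

purse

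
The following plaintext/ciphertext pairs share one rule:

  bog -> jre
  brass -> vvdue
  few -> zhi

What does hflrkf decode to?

choice

The output letters match the input read backwards, each shifted +3: bog reversed is gob. Two steps: reverse the string, then apply a Caesar shift of +3.
Decoding hflrkf: shift back: h−3=e, f−3=c, l−3=i, r−3=o, k−3=h, f−3=c → eciohc; then reverse → choice.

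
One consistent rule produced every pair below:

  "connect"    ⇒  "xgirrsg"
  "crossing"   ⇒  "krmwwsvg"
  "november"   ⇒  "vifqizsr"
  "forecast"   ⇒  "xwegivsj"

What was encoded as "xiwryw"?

The output letters match the input read backwards, each shifted +4: connect reversed is tcennoc. Read the word backwards and shift each letter +4.
Decoding xiwryw: shift back: x−4=t, i−4=e, w−4=s, r−4=n, y−4=u, w−4=s → tesnus; then reverse → sunset.

sunset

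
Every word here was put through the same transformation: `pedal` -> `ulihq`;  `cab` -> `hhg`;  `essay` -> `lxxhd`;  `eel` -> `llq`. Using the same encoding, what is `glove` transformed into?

The shift depends on letter class: consonant p→u is +5, but vowel e→l is +7. Two shifts are in play — +7 for a/e/i/o/u, +5 for every other letter.
On glove: g(cons)+5=l, l(cons)+5=q, o(vowel)+7=v, v(cons)+5=a, e(vowel)+7=l.

lqval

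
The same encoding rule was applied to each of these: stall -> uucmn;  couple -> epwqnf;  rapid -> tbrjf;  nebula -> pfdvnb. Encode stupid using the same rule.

Shifts by position in stall: pos 0: s→u (+2), pos 1: t→u (+1), pos 2: a→c (+2), pos 3: l→m (+1) — repeating every 2. It's a Vigenère-style cipher with numeric key [2,1]: position i shifts by key[i mod 2].
On stupid: s+2=u, t+1=u, u+2=w, p+1=q, i+2=k, d+1=e.

uuwqke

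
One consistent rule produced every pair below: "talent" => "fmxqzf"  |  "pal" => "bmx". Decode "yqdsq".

merge

Compare letters: t→f is +12, a→m is +12, l→x is +12 — a constant shift. Every letter moves 12 places later in the alphabet, wrapping around z→a.
Undoing it on yqdsq: y−12=m, q−12=e, d−12=r, s−12=g, q−12=e.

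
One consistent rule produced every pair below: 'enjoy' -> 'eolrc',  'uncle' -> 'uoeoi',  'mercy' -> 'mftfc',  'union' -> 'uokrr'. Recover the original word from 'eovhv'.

In enjoy: e→e is +0, n→o is +1, j→l is +2, o→r is +3 — the shift increases by 1 each position. Each letter shifts forward by its position index (0, 1, 2, …) — the shift grows by one for each successive letter.
Decoding eovhv: e−0=e, o−1=n, v−2=t, h−3=e, v−4=r.

enter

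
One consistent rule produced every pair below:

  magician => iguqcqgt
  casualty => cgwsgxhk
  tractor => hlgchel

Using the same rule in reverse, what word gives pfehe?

m(12)→i(8) and a(0)→g(6) fit y≡11x+6 (mod 26); the inverse of 11 mod 26 is 19. This is an affine cipher: with a=0,…,z=25, each position x becomes (11x+6) mod 26.
Decoding pfehe: p(15)→19·(15−6)≡15=p; f(5)→19·(5−6)≡7=h; e(4)→19·(4−6)≡14=o; h(7)→19·(7−6)≡19=t; e(4)→19·(4−6)≡14=o (all mod 26).

photo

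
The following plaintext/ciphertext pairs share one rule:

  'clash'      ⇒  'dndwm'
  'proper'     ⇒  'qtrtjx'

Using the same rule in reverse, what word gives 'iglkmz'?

Each letter shifts forward by (position + 1), i.e. 1, 2, 3, … — the shift grows by one for each successive letter.
Undoing it on iglkmz: i−1=h, g−2=e, l−3=i, k−4=g, m−5=h, z−6=t.

height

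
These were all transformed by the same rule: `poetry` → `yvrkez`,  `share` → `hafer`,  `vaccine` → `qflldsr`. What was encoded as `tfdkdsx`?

This is an affine cipher: with a=0,…,z=25, each position x becomes (3x+5) mod 26.
Reversing it on tfdkdsx: t(19)→9·(19−5)≡22=w; f(5)→9·(5−5)≡0=a; d(3)→9·(3−5)≡8=i; k(10)→9·(10−5)≡19=t; d(3)→9·(3−5)≡8=i; s(18)→9·(18−5)≡13=n; x(23)→9·(23−5)≡6=g (all mod 26).

waiting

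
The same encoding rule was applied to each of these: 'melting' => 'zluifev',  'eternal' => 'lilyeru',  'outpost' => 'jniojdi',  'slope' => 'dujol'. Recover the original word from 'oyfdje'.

prison

m(12)→z(25) and e(4)→l(11) fit y≡5x+17 (mod 26); the inverse of 5 mod 26 is 21. Each letter's alphabet position (a=0..z=25) is mapped through 5·x+17 mod 26 — an affine cipher.
Undoing it on oyfdje: o(14)→21·(14−17)≡15=p; y(24)→21·(24−17)≡17=r; f(5)→21·(5−17)≡8=i; d(3)→21·(3−17)≡18=s; j(9)→21·(9−17)≡14=o; e(4)→21·(4−17)≡13=n (all mod 26).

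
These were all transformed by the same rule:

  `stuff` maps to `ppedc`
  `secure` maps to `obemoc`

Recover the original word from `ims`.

icy

The output letters match the input read backwards, each shifted +10: stuff reversed is ffuts. Read the word backwards and shift each letter +10.
Reversing it on ims: shift back: i−10=y, m−10=c, s−10=i → yci; then reverse → icy.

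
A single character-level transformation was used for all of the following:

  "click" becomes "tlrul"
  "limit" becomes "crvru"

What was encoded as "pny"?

peg

The output letters match the input read backwards, each shifted +9: click reversed is kcilc. Two steps: reverse the string, then apply a Caesar shift of +9.
Reversing it on pny: shift back: p−9=g, n−9=e, y−9=p → gep; then reverse → peg.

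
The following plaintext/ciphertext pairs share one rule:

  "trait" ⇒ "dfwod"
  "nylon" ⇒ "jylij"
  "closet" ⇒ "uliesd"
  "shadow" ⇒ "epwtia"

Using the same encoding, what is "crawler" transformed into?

ufwalsf

t(19)→d(3) and r(17)→f(5) fit y≡25x+22 (mod 26); the inverse of 25 mod 26 is 25. This is an affine cipher: with a=0,…,z=25, each position x becomes (25x+22) mod 26.
For crawler: c(2)→25·2+22≡20=u; r(17)→25·17+22≡5=f; a(0)→25·0+22≡22=w; w(22)→25·22+22≡0=a; l(11)→25·11+22≡11=l; e(4)→25·4+22≡18=s; r(17)→25·17+22≡5=f (all mod 26).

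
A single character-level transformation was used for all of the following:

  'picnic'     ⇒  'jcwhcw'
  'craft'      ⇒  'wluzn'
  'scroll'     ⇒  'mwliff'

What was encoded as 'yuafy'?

Compare letters: p→j is +20, i→c is +20, c→w is +20 — a constant shift. Each letter is shifted forward by 20 in the alphabet (a Caesar shift of +20).
Decoding yuafy: y−20=e, u−20=a, a−20=g, f−20=l, y−20=e.

eagle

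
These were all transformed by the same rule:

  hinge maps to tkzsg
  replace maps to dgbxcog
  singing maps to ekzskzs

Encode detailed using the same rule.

pgfckxgp

The shift depends on letter class: consonant h→t is +12, but vowel i→k is +2. The rule splits by letter class: vowels +2, consonants +12.
On detailed: d(cons)+12=p, e(vowel)+2=g, t(cons)+12=f, a(vowel)+2=c, i(vowel)+2=k, l(cons)+12=x, e(vowel)+2=g, d(cons)+12=p.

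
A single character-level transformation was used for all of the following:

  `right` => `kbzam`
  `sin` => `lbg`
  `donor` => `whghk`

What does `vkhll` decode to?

cross

Compare letters: r→k is +19, i→b is +19, g→z is +19 — a constant shift. This is a Caesar cipher with shift 19.
Reversing it on vkhll: v−19=c, k−19=r, h−19=o, l−19=s, l−19=s.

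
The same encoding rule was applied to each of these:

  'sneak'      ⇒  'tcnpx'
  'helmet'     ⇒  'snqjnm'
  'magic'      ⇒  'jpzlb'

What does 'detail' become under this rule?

s(18)→t(19) and n(13)→c(2) fit y≡19x+15 (mod 26); the inverse of 19 mod 26 is 11. Treating letters as 0–25, the rule is x ↦ 19x + 15 (mod 26).
For detail: d(3)→19·3+15≡20=u; e(4)→19·4+15≡13=n; t(19)→19·19+15≡12=m; a(0)→19·0+15≡15=p; i(8)→19·8+15≡11=l; l(11)→19·11+15≡16=q (all mod 26).

unmplq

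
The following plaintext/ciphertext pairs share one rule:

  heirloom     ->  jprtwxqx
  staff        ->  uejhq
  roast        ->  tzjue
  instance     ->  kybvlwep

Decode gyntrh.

Shifts by position in heirloom: pos 0: h→j (+2), pos 1: e→p (+11), pos 2: i→r (+9), pos 3: r→t (+2), pos 4: l→w (+11), pos 5: o→x (+9) — repeating every 3. A repeating key of period 3 is used — shifts +2, +11, +9 over and over.
Decoding gyntrh: g−2=e, y−11=n, n−9=e, t−2=r, r−11=g, h−9=y.

energy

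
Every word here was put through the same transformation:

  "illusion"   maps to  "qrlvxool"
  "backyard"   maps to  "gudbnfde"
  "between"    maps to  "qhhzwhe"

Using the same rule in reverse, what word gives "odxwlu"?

ritual

The output letters match the input read backwards, each shifted +3: illusion reversed is noisulli. Two steps: reverse the string, then apply a Caesar shift of +3.
Undoing it on odxwlu: shift back: o−3=l, d−3=a, x−3=u, w−3=t, l−3=i, u−3=r → lautir; then reverse → ritual.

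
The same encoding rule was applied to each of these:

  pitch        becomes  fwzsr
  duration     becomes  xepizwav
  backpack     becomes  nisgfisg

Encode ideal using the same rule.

wxcil

p(15)→f(5) and i(8)→w(22) fit y≡5x+8 (mod 26); the inverse of 5 mod 26 is 21. Treating letters as 0–25, the rule is x ↦ 5x + 8 (mod 26).
Applying it to ideal: i(8)→5·8+8≡22=w; d(3)→5·3+8≡23=x; e(4)→5·4+8≡2=c; a(0)→5·0+8≡8=i; l(11)→5·11+8≡11=l (all mod 26).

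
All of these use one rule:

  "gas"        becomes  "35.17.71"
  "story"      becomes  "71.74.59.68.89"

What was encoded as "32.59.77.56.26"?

Each letter becomes 3×(its alphabet position, a=1..z=26) + 14.
Decoding 32.59.77.56.26: 32→(32−14)÷3=6=f, 59→(59−14)÷3=15=o, 77→(77−14)÷3=21=u, 56→(56−14)÷3=14=n, 26→(26−14)÷3=4=d.

found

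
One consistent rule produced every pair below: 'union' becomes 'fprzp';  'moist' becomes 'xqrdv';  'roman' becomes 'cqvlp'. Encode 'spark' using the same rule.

drjcm

Shifts by position in union: pos 0: u→f (+11), pos 1: n→p (+2), pos 2: i→r (+9), pos 3: o→z (+11), pos 4: n→p (+2) — repeating every 3. It's a Vigenère-style cipher with numeric key [11,2,9]: position i shifts by key[i mod 3].
On spark: s+11=d, p+2=r, a+9=j, r+11=c, k+2=m.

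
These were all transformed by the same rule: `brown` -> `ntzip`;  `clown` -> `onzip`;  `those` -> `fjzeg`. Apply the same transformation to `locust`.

Shifts by position in brown: pos 0: b→n (+12), pos 1: r→t (+2), pos 2: o→z (+11), pos 3: w→i (+12), pos 4: n→p (+2) — repeating every 3. It's a Vigenère-style cipher with numeric key [12,2,11]: position i shifts by key[i mod 3].
For locust: l+12=x, o+2=q, c+11=n, u+12=g, s+2=u, t+11=e.

xqngue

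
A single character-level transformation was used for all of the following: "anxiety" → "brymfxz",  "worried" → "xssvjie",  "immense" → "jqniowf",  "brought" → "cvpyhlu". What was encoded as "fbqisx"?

Shifts by position in anxiety: pos 0: a→b (+1), pos 1: n→r (+4), pos 2: x→y (+1), pos 3: i→m (+4) — repeating every 2. The shifts repeat in a cycle of length 2: positions 0,1,… shift by +1, +4, then the pattern repeats.
Decoding fbqisx: f−1=e, b−4=x, q−1=p, i−4=e, s−1=r, x−4=t.

expert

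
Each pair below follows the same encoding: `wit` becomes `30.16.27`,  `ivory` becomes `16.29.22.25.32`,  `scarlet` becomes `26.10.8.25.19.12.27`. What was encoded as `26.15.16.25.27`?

w is letter #23 and maps to 30: an offset of 7. The number is (letter's place in the alphabet, a=1) + 7.
Reversing it on 26.15.16.25.27: 26→(26−7)÷1=19=s, 15→(15−7)÷1=8=h, 16→(16−7)÷1=9=i, 25→(25−7)÷1=18=r, 27→(27−7)÷1=20=t.

shirt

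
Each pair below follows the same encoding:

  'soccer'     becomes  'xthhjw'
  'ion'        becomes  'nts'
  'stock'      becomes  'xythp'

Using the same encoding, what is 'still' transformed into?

Each letter is shifted forward by 5 in the alphabet (a Caesar shift of +5).
Applying it to still: s+5=x, t+5=y, i+5=n, l+5=q, l+5=q.

xynqq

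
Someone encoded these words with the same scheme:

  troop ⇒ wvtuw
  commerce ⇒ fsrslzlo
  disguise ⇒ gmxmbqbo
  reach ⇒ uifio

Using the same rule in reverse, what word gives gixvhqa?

despair

In troop: t→w is +3, r→v is +4, o→t is +5, o→u is +6 — the shift increases by 1 each position. Each letter shifts forward by (position + 3), i.e. 3, 4, 5, … — the shift grows by one for each successive letter.
Reversing it on gixvhqa: g−3=d, i−4=e, x−5=s, v−6=p, h−7=a, q−8=i, a−9=r.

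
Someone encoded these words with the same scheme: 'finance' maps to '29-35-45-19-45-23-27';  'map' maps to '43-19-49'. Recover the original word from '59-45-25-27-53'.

f(#6)→29 and i(#9)→35: differences scale by 2, so n = 2·pos + 17. The formula is n = 2×(alphabet index, a=1) + 17.
Decoding 59-45-25-27-53: 59→(59−17)÷2=21=u, 45→(45−17)÷2=14=n, 25→(25−17)÷2=4=d, 27→(27−17)÷2=5=e, 53→(53−17)÷2=18=r.

under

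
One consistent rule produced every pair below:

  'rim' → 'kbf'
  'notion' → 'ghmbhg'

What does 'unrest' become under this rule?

ngkxlm

Compare letters: r→k is +19, i→b is +19, m→f is +19 — a constant shift. Each letter is shifted forward by 19 in the alphabet (a Caesar shift of +19).
Applying it to unrest: u+19=n, n+19=g, r+19=k, e+19=x, s+19=l, t+19=m.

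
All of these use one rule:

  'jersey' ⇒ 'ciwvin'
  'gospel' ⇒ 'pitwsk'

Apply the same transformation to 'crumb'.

The output letters match the input read backwards, each shifted +4: jersey reversed is yesrej. Read the word backwards and shift each letter +4.
On crumb: reverse → bmurc; then shift: b+4=f, m+4=q, u+4=y, r+4=v, c+4=g.

fqyvg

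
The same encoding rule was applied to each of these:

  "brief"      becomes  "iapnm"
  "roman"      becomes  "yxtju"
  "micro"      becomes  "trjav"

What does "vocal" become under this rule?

Shifts by position in brief: pos 0: b→i (+7), pos 1: r→a (+9), pos 2: i→p (+7), pos 3: e→n (+9) — repeating every 2. The shifts repeat in a cycle of length 2: positions 0,1,… shift by +7, +9, then the pattern repeats.
For vocal: v+7=c, o+9=x, c+7=j, a+9=j, l+7=s.

cxjjs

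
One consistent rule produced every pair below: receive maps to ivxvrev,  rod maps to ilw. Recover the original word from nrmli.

minor

Each pair mirrors across the alphabet (r↔i, e↔v, c↔x): positions sum to 25. Letters are reflected about the middle of the alphabet (position → 25−position): Atbash.
Undoing it on nrmli: n↔m, r↔i, m↔n, l↔o, i↔r.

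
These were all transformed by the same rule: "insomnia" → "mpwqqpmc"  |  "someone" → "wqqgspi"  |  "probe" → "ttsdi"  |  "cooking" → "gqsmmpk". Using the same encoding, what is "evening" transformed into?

ixipmpk

Shifts by position in insomnia: pos 0: i→m (+4), pos 1: n→p (+2), pos 2: s→w (+4), pos 3: o→q (+2) — repeating every 2. The shifts repeat in a cycle of length 2: positions 0,1,… shift by +4, +2, then the pattern repeats.
On evening: e+4=i, v+2=x, e+4=i, n+2=p, i+4=m, n+2=p, g+4=k.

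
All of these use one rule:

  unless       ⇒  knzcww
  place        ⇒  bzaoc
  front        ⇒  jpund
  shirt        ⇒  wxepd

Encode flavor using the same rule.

jzarup

Each letter's alphabet position (a=0..z=25) is mapped through 7·x+0 mod 26 — an affine cipher.
On flavor: f(5)→7·5+0≡9=j; l(11)→7·11+0≡25=z; a(0)→7·0+0≡0=a; v(21)→7·21+0≡17=r; o(14)→7·14+0≡20=u; r(17)→7·17+0≡15=p (all mod 26).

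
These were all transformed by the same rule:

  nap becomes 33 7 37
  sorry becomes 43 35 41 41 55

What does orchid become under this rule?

35 41 11 21 23 13

n(#14)→33 and a(#1)→7: differences scale by 2, so n = 2·pos + 5. With a=1..z=26, the number is 2·pos + 5.
For orchid: o=15→35, r=18→41, c=3→11, h=8→21, i=9→23, d=4→13.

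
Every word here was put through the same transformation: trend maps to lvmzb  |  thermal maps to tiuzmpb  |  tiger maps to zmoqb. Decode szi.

ark

The output letters match the input read backwards, each shifted +8: trend reversed is dnert. Two steps: reverse the string, then apply a Caesar shift of +8.
Decoding szi: shift back: s−8=k, z−8=r, i−8=a → kra; then reverse → ark.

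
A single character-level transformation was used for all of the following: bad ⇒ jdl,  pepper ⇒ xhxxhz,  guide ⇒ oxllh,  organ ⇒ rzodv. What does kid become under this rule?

The shift depends on letter class: consonant b→j is +8, but vowel a→d is +3. The rule splits by letter class: vowels +3, consonants +8.
Applying it to kid: k(cons)+8=s, i(vowel)+3=l, d(cons)+8=l.

sll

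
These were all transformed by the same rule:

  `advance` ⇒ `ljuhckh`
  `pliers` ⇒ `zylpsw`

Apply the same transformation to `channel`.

The output letters match the input read backwards, each shifted +7: advance reversed is ecnavda. Read the word backwards and shift each letter +7.
For channel: reverse → lennahc; then shift: l+7=s, e+7=l, n+7=u, n+7=u, a+7=h, h+7=o, c+7=j.

sluuhoj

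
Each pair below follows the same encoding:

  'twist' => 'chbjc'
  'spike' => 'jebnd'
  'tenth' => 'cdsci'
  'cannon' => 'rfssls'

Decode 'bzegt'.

t(19)→c(2) and w(22)→h(7) fit y≡19x+5 (mod 26); the inverse of 19 mod 26 is 11. Treating letters as 0–25, the rule is x ↦ 19x + 5 (mod 26).
Decoding bzegt: b(1)→11·(1−5)≡8=i; z(25)→11·(25−5)≡12=m; e(4)→11·(4−5)≡15=p; g(6)→11·(6−5)≡11=l; t(19)→11·(19−5)≡24=y (all mod 26).

imply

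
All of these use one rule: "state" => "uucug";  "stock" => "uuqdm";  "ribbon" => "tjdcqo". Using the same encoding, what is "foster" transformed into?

hpuugs

Shifts by position in state: pos 0: s→u (+2), pos 1: t→u (+1), pos 2: a→c (+2), pos 3: t→u (+1) — repeating every 2. It's a Vigenère-style cipher with numeric key [2,1]: position i shifts by key[i mod 2].
Applying it to foster: f+2=h, o+1=p, s+2=u, t+1=u, e+2=g, r+1=s.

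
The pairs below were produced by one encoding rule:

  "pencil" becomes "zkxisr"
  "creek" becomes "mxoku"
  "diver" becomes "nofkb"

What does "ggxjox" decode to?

Shifts by position in pencil: pos 0: p→z (+10), pos 1: e→k (+6), pos 2: n→x (+10), pos 3: c→i (+6) — repeating every 2. The shifts repeat in a cycle of length 2: positions 0,1,… shift by +10, +6, then the pattern repeats.
Decoding ggxjox: g−10=w, g−6=a, x−10=n, j−6=d, o−10=e, x−6=r.

wander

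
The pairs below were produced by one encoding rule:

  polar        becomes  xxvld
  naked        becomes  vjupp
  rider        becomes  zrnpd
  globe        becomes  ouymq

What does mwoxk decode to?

In polar: p→x is +8, o→x is +9, l→v is +10, a→l is +11 — the shift increases by 1 each position. The shift increases by 1 at each position, starting from +8: 8, 9, 10, ….
Undoing it on mwoxk: m−8=e, w−9=n, o−10=e, x−11=m, k−12=y.

enemy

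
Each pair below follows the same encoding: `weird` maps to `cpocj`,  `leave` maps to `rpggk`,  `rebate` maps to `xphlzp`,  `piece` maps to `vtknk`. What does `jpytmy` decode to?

design

Shifts by position in weird: pos 0: w→c (+6), pos 1: e→p (+11), pos 2: i→o (+6), pos 3: r→c (+11) — repeating every 2. It's a Vigenère-style cipher with numeric key [6,11]: position i shifts by key[i mod 2].
Undoing it on jpytmy: j−6=d, p−11=e, y−6=s, t−11=i, m−6=g, y−11=n.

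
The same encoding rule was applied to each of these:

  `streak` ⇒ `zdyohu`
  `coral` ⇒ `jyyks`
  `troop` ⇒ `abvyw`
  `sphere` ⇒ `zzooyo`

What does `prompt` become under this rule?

wbvwwd

Shifts by position in streak: pos 0: s→z (+7), pos 1: t→d (+10), pos 2: r→y (+7), pos 3: e→o (+10) — repeating every 2. It's a Vigenère-style cipher with numeric key [7,10]: position i shifts by key[i mod 2].
Applying it to prompt: p+7=w, r+10=b, o+7=v, m+10=w, p+7=w, t+10=d.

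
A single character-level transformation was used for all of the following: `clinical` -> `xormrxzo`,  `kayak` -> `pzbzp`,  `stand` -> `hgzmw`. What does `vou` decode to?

elf

This is the alphabet-reversal cipher (Atbash): a becomes z, b becomes y, etc.
Decoding vou: v↔e, o↔l, u↔f.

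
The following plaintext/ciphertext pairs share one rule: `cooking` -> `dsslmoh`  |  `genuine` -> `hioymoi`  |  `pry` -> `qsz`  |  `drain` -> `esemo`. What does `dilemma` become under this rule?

The shift depends on letter class: consonant c→d is +1, but vowel o→s is +4. Two shifts are in play — +4 for a/e/i/o/u, +1 for every other letter.
For dilemma: d(cons)+1=e, i(vowel)+4=m, l(cons)+1=m, e(vowel)+4=i, m(cons)+1=n, m(cons)+1=n, a(vowel)+4=e.

emminne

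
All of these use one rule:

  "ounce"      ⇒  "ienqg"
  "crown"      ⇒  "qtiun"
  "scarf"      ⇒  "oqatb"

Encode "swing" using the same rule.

Treating letters as 0–25, the rule is x ↦ 21x + 0 (mod 26).
Applying it to swing: s(18)→21·18+0≡14=o; w(22)→21·22+0≡20=u; i(8)→21·8+0≡12=m; n(13)→21·13+0≡13=n; g(6)→21·6+0≡22=w (all mod 26).

oumnw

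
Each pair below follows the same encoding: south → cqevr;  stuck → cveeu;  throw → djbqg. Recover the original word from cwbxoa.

survey

Shifts by position in south: pos 0: s→c (+10), pos 1: o→q (+2), pos 2: u→e (+10), pos 3: t→v (+2) — repeating every 2. It's a Vigenère-style cipher with numeric key [10,2]: position i shifts by key[i mod 2].
Decoding cwbxoa: c−10=s, w−2=u, b−10=r, x−2=v, o−10=e, a−2=y.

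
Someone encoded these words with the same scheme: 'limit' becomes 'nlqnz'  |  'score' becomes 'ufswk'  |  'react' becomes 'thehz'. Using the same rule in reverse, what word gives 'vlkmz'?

tight

In limit: l→n is +2, i→l is +3, m→q is +4, i→n is +5 — the shift increases by 1 each position. Each letter shifts forward by (position + 2), i.e. 2, 3, 4, … — the shift grows by one for each successive letter.
Reversing it on vlkmz: v−2=t, l−3=i, k−4=g, m−5=h, z−6=t.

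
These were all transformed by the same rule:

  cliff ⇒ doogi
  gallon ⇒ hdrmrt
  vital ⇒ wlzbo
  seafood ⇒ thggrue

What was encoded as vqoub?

unity

The shifts repeat in a cycle of length 3: positions 0,1,… shift by +1, +3, +6, then the pattern repeats.
Decoding vqoub: v−1=u, q−3=n, o−6=i, u−1=t, b−3=y.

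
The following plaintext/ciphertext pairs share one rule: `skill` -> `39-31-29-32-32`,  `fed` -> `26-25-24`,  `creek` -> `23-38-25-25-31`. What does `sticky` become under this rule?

39-40-29-23-31-45

Each letter is replaced by its alphabet position (a=1..z=26) + 20.
On sticky: s=19→39, t=20→40, i=9→29, c=3→23, k=11→31, y=25→45.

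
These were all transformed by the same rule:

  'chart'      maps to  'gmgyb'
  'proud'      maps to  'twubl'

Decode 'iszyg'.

In chart: c→g is +4, h→m is +5, a→g is +6, r→y is +7 — the shift increases by 1 each position. Letter i (0-indexed) is shifted by i+4, so successive shifts are 4, 5, 6, ….
Decoding iszyg: i−4=e, s−5=n, z−6=t, y−7=r, g−8=y.

entry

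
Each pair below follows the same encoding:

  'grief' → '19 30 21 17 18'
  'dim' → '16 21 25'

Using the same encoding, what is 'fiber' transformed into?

g is letter #7 and maps to 19: an offset of 12. Each letter is replaced by its alphabet position (a=1..z=26) + 12.
Applying it to fiber: f=6→18, i=9→21, b=2→14, e=5→17, r=18→30.

18 21 14 17 30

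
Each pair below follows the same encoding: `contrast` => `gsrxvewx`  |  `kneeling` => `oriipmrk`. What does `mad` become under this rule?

Compare letters: c→g is +4, o→s is +4, n→r is +4 — a constant shift. Every letter moves 4 places later in the alphabet, wrapping around z→a.
For mad: m+4=q, a+4=e, d+4=h.

qeh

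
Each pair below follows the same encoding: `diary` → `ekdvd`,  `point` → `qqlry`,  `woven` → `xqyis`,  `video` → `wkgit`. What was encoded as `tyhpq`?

swell

In diary: d→e is +1, i→k is +2, a→d is +3, r→v is +4 — the shift increases by 1 each position. The shift increases by 1 at each position, starting from +1: 1, 2, 3, ….
Undoing it on tyhpq: t−1=s, y−2=w, h−3=e, p−4=l, q−5=l.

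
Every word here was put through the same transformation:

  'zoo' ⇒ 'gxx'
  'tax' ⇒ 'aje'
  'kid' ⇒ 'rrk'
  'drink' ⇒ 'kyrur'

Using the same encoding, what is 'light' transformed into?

srnoa

The shift depends on letter class: consonant z→g is +7, but vowel o→x is +9. Vowels shift forward by 9 and consonants shift forward by 7.
On light: l(cons)+7=s, i(vowel)+9=r, g(cons)+7=n, h(cons)+7=o, t(cons)+7=a.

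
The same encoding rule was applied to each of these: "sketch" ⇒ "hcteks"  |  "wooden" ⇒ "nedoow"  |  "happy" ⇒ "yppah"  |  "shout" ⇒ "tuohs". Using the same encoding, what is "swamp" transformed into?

The output letters match the input read backwards: sketch reversed is hcteks. The word is simply reversed.
Applying it to swamp: reverse → pmaws.

pmaws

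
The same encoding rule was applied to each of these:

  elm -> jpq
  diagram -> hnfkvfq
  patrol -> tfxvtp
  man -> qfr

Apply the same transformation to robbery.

vtffjvc

The shift depends on letter class: consonant l→p is +4, but vowel e→j is +5. The rule splits by letter class: vowels +5, consonants +4.
Applying it to robbery: r(cons)+4=v, o(vowel)+5=t, b(cons)+4=f, b(cons)+4=f, e(vowel)+5=j, r(cons)+4=v, y(cons)+4=c.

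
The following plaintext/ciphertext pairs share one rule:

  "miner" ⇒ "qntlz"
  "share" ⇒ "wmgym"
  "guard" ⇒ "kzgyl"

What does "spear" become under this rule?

Each letter shifts forward by (position + 4), i.e. 4, 5, 6, … — the shift grows by one for each successive letter.
On spear: s+4=w, p+5=u, e+6=k, a+7=h, r+8=z.

wukhz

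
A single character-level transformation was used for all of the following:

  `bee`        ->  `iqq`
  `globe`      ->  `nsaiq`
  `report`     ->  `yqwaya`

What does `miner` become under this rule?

The rule splits by letter class: vowels +12, consonants +7.
Applying it to miner: m(cons)+7=t, i(vowel)+12=u, n(cons)+7=u, e(vowel)+12=q, r(cons)+7=y.

tuuqy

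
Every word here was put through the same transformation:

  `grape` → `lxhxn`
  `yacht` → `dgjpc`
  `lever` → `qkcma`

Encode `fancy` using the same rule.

In grape: g→l is +5, r→x is +6, a→h is +7, p→x is +8 — the shift increases by 1 each position. The shift increases by 1 at each position, starting from +5: 5, 6, 7, ….
On fancy: f+5=k, a+6=g, n+7=u, c+8=k, y+9=h.

kgukh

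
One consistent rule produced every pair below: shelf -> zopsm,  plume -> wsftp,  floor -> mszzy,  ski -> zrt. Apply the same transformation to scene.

zjpup

The shift depends on letter class: consonant s→z is +7, but vowel e→p is +11. Two shifts are in play — +11 for a/e/i/o/u, +7 for every other letter.
For scene: s(cons)+7=z, c(cons)+7=j, e(vowel)+11=p, n(cons)+7=u, e(vowel)+11=p.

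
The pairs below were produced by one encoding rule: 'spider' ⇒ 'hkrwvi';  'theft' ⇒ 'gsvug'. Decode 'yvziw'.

Each pair mirrors across the alphabet (s↔h, p↔k, i↔r): positions sum to 25. Letters are reflected about the middle of the alphabet (position → 25−position): Atbash.
Undoing it on yvziw: y↔b, v↔e, z↔a, i↔r, w↔d.

beard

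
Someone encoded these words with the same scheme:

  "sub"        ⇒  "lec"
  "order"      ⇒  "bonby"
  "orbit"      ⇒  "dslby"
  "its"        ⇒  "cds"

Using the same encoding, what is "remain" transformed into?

Read the word backwards and shift each letter +10.
On remain: reverse → niamer; then shift: n+10=x, i+10=s, a+10=k, m+10=w, e+10=o, r+10=b.

xskwob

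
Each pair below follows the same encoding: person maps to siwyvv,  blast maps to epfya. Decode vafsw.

swamp

In person: p→s is +3, e→i is +4, r→w is +5, s→y is +6 — the shift increases by 1 each position. Letter i (0-indexed) is shifted by i+3, so successive shifts are 3, 4, 5, ….
Undoing it on vafsw: v−3=s, a−4=w, f−5=a, s−6=m, w−7=p.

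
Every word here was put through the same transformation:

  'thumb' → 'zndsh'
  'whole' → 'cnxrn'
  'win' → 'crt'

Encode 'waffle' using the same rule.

cjllrn

The shift depends on letter class: consonant t→z is +6, but vowel u→d is +9. Vowels shift forward by 9 and consonants shift forward by 6.
For waffle: w(cons)+6=c, a(vowel)+9=j, f(cons)+6=l, f(cons)+6=l, l(cons)+6=r, e(vowel)+9=n.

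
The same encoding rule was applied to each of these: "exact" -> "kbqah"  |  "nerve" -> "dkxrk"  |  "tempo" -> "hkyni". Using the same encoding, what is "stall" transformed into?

e(4)→k(10) and x(23)→b(1) fit y≡5x+16 (mod 26); the inverse of 5 mod 26 is 21. Treating letters as 0–25, the rule is x ↦ 5x + 16 (mod 26).
On stall: s(18)→5·18+16≡2=c; t(19)→5·19+16≡7=h; a(0)→5·0+16≡16=q; l(11)→5·11+16≡19=t; l(11)→5·11+16≡19=t (all mod 26).

chqtt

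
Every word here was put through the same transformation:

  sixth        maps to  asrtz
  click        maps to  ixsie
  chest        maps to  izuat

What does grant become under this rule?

ghwjt

s(18)→a(0) and i(8)→s(18) fit y≡19x+22 (mod 26); the inverse of 19 mod 26 is 11. This is an affine cipher: with a=0,…,z=25, each position x becomes (19x+22) mod 26.
On grant: g(6)→19·6+22≡6=g; r(17)→19·17+22≡7=h; a(0)→19·0+22≡22=w; n(13)→19·13+22≡9=j; t(19)→19·19+22≡19=t (all mod 26).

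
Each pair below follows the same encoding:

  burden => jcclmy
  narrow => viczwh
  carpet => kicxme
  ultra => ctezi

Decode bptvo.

Shifts by position in burden: pos 0: b→j (+8), pos 1: u→c (+8), pos 2: r→c (+11), pos 3: d→l (+8), pos 4: e→m (+8), pos 5: n→y (+11) — repeating every 3. A repeating key of period 3 is used — shifts +8, +8, +11 over and over.
Undoing it on bptvo: b−8=t, p−8=h, t−11=i, v−8=n, o−8=g.

thing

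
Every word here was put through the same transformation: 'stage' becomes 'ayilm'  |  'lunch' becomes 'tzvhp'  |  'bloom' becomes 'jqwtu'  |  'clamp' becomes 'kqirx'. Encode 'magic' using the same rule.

ufonk

A repeating key of period 2 is used — shifts +8, +5 over and over.
Applying it to magic: m+8=u, a+5=f, g+8=o, i+5=n, c+8=k.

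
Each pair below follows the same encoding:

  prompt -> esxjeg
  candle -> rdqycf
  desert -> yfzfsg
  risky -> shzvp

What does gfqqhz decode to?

tennis

p(15)→e(4) and r(17)→s(18) fit y≡7x+3 (mod 26); the inverse of 7 mod 26 is 15. This is an affine cipher: with a=0,…,z=25, each position x becomes (7x+3) mod 26.
Decoding gfqqhz: g(6)→15·(6−3)≡19=t; f(5)→15·(5−3)≡4=e; q(16)→15·(16−3)≡13=n; q(16)→15·(16−3)≡13=n; h(7)→15·(7−3)≡8=i; z(25)→15·(25−3)≡18=s (all mod 26).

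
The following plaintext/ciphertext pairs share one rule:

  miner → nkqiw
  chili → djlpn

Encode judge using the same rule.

kwgkj

Letter i (0-indexed) is shifted by i+1, so successive shifts are 1, 2, 3, ….
For judge: j+1=k, u+2=w, d+3=g, g+4=k, e+5=j.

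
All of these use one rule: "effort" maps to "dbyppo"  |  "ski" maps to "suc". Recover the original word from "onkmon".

The output letters match the input read backwards, each shifted +10: effort reversed is troffe. Two steps: reverse the string, then apply a Caesar shift of +10.
Decoding onkmon: shift back: o−10=e, n−10=d, k−10=a, m−10=c, o−10=e, n−10=d → edaced; then reverse → decade.

decade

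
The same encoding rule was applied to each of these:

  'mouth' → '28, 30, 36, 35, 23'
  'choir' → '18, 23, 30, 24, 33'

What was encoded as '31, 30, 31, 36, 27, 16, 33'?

popular

m is letter #13 and maps to 28: an offset of 15. Letters become their 1-based position plus 15 (so a→16, b→17, …).
Decoding 31, 30, 31, 36, 27, 16, 33: 31→(31−15)÷1=16=p, 30→(30−15)÷1=15=o, 31→(31−15)÷1=16=p, 36→(36−15)÷1=21=u, 27→(27−15)÷1=12=l, 16→(16−15)÷1=1=a, 33→(33−15)÷1=18=r.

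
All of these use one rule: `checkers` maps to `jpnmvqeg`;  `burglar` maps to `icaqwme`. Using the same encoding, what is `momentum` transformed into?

twvoyfha

In checkers: c→j is +7, h→p is +8, e→n is +9, c→m is +10 — the shift increases by 1 each position. The shift increases by 1 at each position, starting from +7: 7, 8, 9, ….
Applying it to momentum: m+7=t, o+8=w, m+9=v, e+10=o, n+11=y, t+12=f, u+13=h, m+14=a.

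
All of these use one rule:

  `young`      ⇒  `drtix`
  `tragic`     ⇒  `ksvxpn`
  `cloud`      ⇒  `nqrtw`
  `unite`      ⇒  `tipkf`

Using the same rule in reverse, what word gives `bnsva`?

scrap

y(24)→d(3) and o(14)→r(17) fit y≡9x+21 (mod 26); the inverse of 9 mod 26 is 3. This is an affine cipher: with a=0,…,z=25, each position x becomes (9x+21) mod 26.
Decoding bnsva: b(1)→3·(1−21)≡18=s; n(13)→3·(13−21)≡2=c; s(18)→3·(18−21)≡17=r; v(21)→3·(21−21)≡0=a; a(0)→3·(0−21)≡15=p (all mod 26).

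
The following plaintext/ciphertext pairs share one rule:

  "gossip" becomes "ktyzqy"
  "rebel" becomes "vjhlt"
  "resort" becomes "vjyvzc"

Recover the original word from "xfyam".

taste

In gossip: g→k is +4, o→t is +5, s→y is +6, s→z is +7 — the shift increases by 1 each position. Letter i (0-indexed) is shifted by i+4, so successive shifts are 4, 5, 6, ….
Undoing it on xfyam: x−4=t, f−5=a, y−6=s, a−7=t, m−8=e.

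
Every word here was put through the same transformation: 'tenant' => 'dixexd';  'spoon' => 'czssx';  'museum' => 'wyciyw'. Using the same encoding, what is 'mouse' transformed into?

wsyci

The shift depends on letter class: consonant t→d is +10, but vowel e→i is +4. The rule splits by letter class: vowels +4, consonants +10.
On mouse: m(cons)+10=w, o(vowel)+4=s, u(vowel)+4=y, s(cons)+10=c, e(vowel)+4=i.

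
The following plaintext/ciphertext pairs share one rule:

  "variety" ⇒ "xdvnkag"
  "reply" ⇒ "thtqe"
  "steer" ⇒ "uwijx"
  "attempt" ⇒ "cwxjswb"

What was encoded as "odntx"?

In variety: v→x is +2, a→d is +3, r→v is +4, i→n is +5 — the shift increases by 1 each position. The shift increases by 1 at each position, starting from +2: 2, 3, 4, ….
Decoding odntx: o−2=m, d−3=a, n−4=j, t−5=o, x−6=r.

major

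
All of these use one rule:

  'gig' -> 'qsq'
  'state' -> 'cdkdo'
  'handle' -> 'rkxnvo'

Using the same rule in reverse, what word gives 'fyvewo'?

Compare letters: g→q is +10, i→s is +10, g→q is +10 — a constant shift. Every letter moves 10 places later in the alphabet, wrapping around z→a.
Undoing it on fyvewo: f−10=v, y−10=o, v−10=l, e−10=u, w−10=m, o−10=e.

volume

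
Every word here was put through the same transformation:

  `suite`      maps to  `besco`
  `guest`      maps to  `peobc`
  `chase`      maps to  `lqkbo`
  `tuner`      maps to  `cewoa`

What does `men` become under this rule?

The shift depends on letter class: consonant s→b is +9, but vowel u→e is +10. Vowels shift forward by 10 and consonants shift forward by 9.
For men: m(cons)+9=v, e(vowel)+10=o, n(cons)+9=w.

vow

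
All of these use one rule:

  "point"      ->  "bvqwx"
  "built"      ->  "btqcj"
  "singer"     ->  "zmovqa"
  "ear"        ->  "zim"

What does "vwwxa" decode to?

The word is reversed, then every letter is shifted forward by 8.
Reversing it on vwwxa: shift back: v−8=n, w−8=o, w−8=o, x−8=p, a−8=s → noops; then reverse → spoon.

spoon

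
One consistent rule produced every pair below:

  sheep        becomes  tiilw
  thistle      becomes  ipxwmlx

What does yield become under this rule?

The output letters match the input read backwards, each shifted +4: sheep reversed is peehs. Read the word backwards and shift each letter +4.
On yield: reverse → dleiy; then shift: d+4=h, l+4=p, e+4=i, i+4=m, y+4=c.

hpimc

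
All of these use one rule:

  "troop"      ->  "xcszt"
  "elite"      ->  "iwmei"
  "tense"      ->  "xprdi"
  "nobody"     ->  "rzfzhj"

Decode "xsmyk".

thing

Shifts by position in troop: pos 0: t→x (+4), pos 1: r→c (+11), pos 2: o→s (+4), pos 3: o→z (+11) — repeating every 2. A repeating key of period 2 is used — shifts +4, +11 over and over.
Undoing it on xsmyk: x−4=t, s−11=h, m−4=i, y−11=n, k−4=g.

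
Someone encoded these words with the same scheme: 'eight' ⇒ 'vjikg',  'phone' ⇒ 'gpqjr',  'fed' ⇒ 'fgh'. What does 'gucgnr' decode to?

please

The output letters match the input read backwards, each shifted +2: eight reversed is thgie. The word is reversed, then every letter is shifted forward by 2.
Decoding gucgnr: shift back: g−2=e, u−2=s, c−2=a, g−2=e, n−2=l, r−2=p → esaelp; then reverse → please.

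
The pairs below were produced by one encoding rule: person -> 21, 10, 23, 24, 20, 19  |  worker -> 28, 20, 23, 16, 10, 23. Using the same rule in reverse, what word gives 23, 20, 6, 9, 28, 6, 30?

p is letter #16 and maps to 21: an offset of 5. Letters become their 1-based position plus 5 (so a→6, b→7, …).
Decoding 23, 20, 6, 9, 28, 6, 30: 23→(23−5)÷1=18=r, 20→(20−5)÷1=15=o, 6→(6−5)÷1=1=a, 9→(9−5)÷1=4=d, 28→(28−5)÷1=23=w, 6→(6−5)÷1=1=a, 30→(30−5)÷1=25=y.

roadway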